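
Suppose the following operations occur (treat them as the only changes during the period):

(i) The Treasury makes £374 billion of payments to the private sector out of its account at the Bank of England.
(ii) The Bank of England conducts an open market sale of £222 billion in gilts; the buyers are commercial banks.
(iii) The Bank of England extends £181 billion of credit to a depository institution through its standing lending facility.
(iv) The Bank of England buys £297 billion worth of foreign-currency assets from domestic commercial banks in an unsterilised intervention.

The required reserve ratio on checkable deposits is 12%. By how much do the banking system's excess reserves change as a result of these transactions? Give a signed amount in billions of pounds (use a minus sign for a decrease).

+£585.12 billion

Government spending £374 billion: reserves +£374B, deposits +£374B.
OMO sale (to banks) £222 billion: reserves −£222B, deposits 0.
Discount-window loan £181 billion: reserves +£181B, deposits 0.
FX purchase £297 billion: reserves +£297B, deposits 0.
Totals: Δreserves = +£630B, Δdeposits = +£374B.
Δrequired reserves = 12% × +£374B = +£44.88B.
Δexcess reserves = Δreserves − Δrequired = +£630B − (+£44.88B) = +£585.12 billion.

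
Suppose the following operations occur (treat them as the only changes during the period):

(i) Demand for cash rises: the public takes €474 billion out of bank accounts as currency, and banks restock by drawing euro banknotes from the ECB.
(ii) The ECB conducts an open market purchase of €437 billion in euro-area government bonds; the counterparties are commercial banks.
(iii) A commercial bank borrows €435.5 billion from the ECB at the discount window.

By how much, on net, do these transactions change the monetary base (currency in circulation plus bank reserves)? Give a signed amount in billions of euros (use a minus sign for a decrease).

+€872.5 billion

Currency withdrawal €474 billion: just a shift between currency and reserves — both are base money → 0.
OMO purchase (from banks) €437 billion: ECB balance sheet expands → +€437B.
Discount-window loan €435.5 billion: ECB balance sheet expands → +€435.5B.
Net: 0 + 437 + 435.5 = +€872.5 billion.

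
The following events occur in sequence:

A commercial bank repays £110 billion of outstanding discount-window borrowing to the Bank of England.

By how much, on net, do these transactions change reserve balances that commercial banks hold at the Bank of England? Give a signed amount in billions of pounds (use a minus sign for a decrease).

Discount-window repayment £110 billion: repayment is debited from reserves → −£110B.

-£110 billion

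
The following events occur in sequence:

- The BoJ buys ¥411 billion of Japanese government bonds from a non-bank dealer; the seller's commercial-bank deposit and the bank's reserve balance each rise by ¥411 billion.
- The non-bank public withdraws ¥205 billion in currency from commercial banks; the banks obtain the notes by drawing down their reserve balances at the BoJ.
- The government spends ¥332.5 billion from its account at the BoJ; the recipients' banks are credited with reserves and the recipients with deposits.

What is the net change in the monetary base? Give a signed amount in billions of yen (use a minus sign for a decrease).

Asset purchase (from non-banks) ¥411 billion: BoJ balance sheet expands → +¥411B.
Currency withdrawal ¥205 billion: just a shift between currency and reserves — both are base money → 0.
Government spending ¥332.5 billion: a non-base liability converts back to reserves → +¥332.5B.
Net: 411 + 0 + 332.5 = +¥743.5 billion.

+¥743.5 billion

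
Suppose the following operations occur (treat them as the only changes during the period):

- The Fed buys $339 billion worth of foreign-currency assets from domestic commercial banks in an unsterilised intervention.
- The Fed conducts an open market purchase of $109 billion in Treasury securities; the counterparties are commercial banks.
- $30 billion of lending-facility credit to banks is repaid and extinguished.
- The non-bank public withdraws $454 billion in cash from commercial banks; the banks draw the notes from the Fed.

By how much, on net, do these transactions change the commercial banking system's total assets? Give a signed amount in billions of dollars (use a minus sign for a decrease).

-$484 billion

FX purchase $339 billion: just an asset swap on bank balance sheets → 0.
OMO purchase (from banks) $109 billion: just an asset swap on bank balance sheets → 0.
Discount-window repayment $30 billion: bank balance sheets shrink → −$30B.
Currency withdrawal $454 billion: bank balance sheets shrink → −$454B.
Net: 0 + 0 − 30 − 454 = -$484 billion.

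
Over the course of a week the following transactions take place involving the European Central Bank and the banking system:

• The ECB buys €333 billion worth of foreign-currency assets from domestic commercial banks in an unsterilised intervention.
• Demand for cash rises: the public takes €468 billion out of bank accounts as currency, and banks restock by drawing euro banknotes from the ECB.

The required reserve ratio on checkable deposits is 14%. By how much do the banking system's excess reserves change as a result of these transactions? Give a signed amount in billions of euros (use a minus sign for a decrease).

-€69.48 billion

FX purchase €333 billion: reserves +€333B, deposits 0.
Currency withdrawal €468 billion: reserves −€468B, deposits −€468B.
Totals: Δreserves = −€135B, Δdeposits = −€468B.
Δrequired reserves = 14% × −€468B = −€65.52B.
Δexcess reserves = Δreserves − Δrequired = −€135B − (−€65.52B) = -€69.48 billion.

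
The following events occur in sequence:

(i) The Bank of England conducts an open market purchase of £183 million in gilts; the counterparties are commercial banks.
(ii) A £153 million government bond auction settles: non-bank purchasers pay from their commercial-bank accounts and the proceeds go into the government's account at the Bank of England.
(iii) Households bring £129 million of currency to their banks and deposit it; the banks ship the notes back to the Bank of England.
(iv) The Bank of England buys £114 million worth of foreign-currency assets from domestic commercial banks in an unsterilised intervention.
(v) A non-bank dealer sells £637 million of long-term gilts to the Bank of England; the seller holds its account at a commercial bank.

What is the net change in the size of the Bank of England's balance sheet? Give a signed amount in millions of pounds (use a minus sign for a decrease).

OMO purchase (from banks) £183 million: a Bank of England asset is acquired → +£183M.
Government account inflow £153 million: only the composition of liabilities changes → 0.
Currency deposit £129 million: only the composition of liabilities changes → 0.
FX purchase £114 million: a Bank of England asset is acquired → +£114M.
Asset purchase (from non-banks) £637 million: a Bank of England asset is acquired → +£637M.
Net: 183 + 0 + 0 + 114 + 637 = +£934 million.

+£934 million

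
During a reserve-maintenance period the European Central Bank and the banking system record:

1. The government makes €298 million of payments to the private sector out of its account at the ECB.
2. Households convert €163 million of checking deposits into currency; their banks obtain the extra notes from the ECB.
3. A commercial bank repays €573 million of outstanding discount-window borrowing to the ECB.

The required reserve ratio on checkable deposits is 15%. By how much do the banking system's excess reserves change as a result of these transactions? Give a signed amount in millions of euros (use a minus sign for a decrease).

Government spending €298 million: reserves +€298M, deposits +€298M.
Currency withdrawal €163 million: reserves −€163M, deposits −€163M.
Discount-window repayment €573 million: reserves −€573M, deposits 0.
Totals: Δreserves = −€438M, Δdeposits = +€135M.
Δrequired reserves = 15% × +€135M = +€20.25M.
Δexcess reserves = Δreserves − Δrequired = −€438M − (+€20.25M) = -€458.25 million.

-€458.25 million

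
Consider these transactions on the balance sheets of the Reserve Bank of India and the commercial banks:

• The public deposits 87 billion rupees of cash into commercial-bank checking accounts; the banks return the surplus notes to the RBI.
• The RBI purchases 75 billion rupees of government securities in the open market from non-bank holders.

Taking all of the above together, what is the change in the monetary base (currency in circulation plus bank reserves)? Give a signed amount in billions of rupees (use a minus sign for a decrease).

Currency deposit 87 billion rupees: just a shift between currency and reserves — both are base money → 0.
Asset purchase (from non-banks) 75 billion rupees: RBI balance sheet expands → +75B.
Net: 0 + 75 = +75 billion.

+75 billion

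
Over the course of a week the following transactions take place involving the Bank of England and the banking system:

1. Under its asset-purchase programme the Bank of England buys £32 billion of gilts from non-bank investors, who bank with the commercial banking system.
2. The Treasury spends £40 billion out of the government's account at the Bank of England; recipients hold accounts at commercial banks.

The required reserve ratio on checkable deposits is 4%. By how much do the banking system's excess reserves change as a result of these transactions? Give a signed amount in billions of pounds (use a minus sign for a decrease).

Asset purchase (from non-banks) £32 billion: reserves +£32B, deposits +£32B.
Government spending £40 billion: reserves +£40B, deposits +£40B.
Totals: Δreserves = +£72B, Δdeposits = +£72B.
Δrequired reserves = 4% × +£72B = +£2.88B.
Δexcess reserves = Δreserves − Δrequired = +£72B − (+£2.88B) = +£69.12 billion.

+£69.12 billion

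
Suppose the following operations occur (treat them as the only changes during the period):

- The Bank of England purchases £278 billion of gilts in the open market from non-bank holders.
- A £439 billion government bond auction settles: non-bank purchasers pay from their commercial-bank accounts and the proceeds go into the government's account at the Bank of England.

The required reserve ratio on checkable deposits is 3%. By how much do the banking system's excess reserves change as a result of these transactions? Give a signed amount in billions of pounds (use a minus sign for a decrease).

Asset purchase (from non-banks) £278 billion: reserves +£278B, deposits +£278B.
Government account inflow £439 billion: reserves −£439B, deposits −£439B.
Totals: Δreserves = −£161B, Δdeposits = −£161B.
Δrequired reserves = 3% × −£161B = −£4.83B.
Δexcess reserves = Δreserves − Δrequired = −£161B − (−£4.83B) = -£156.17 billion.

-£156.17 billion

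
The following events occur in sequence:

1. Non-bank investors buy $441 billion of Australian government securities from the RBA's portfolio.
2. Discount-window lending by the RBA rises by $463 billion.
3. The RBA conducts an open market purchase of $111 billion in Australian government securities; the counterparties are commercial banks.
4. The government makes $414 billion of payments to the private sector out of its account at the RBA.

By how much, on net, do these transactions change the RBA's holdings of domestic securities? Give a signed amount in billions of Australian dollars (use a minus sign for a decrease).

-$330 billion

RBA balance sheet:
  Assets:      Securities −$330B, Loans to banks +$463B
  Liabilities: Bank reserves +$547B, Government deposits −$414B
So the change in the RBA's holdings of domestic securities is -$330 billion.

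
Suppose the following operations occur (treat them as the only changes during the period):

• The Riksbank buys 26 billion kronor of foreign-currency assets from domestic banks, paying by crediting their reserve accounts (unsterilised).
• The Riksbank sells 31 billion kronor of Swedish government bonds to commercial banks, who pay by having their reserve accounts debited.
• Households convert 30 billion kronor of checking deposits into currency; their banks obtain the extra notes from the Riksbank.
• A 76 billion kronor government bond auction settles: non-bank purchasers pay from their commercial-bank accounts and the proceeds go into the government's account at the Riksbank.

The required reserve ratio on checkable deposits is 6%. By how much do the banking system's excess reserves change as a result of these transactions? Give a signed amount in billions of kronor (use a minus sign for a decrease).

-104.64 billion

FX purchase 26 billion kronor: reserves +26B, deposits 0.
OMO sale (to banks) 31 billion kronor: reserves −31B, deposits 0.
Currency withdrawal 30 billion kronor: reserves −30B, deposits −30B.
Government account inflow 76 billion kronor: reserves −76B, deposits −76B.
Totals: Δreserves = −111B, Δdeposits = −106B.
Δrequired reserves = 6% × −106B = −6.36B.
Δexcess reserves = Δreserves − Δrequired = −111B − (−6.36B) = -104.64 billion.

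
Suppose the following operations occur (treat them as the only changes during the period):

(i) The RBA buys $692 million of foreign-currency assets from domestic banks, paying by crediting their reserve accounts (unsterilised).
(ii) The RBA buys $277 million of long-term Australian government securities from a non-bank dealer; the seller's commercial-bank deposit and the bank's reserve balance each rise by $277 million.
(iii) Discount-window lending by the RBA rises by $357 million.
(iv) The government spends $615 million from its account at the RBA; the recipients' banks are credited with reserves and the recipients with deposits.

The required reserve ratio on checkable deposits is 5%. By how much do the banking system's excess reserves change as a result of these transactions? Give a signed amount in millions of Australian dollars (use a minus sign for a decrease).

FX purchase $692 million: reserves +$692M, deposits 0.
Asset purchase (from non-banks) $277 million: reserves +$277M, deposits +$277M.
Discount-window loan $357 million: reserves +$357M, deposits 0.
Government spending $615 million: reserves +$615M, deposits +$615M.
Totals: Δreserves = +$1941M, Δdeposits = +$892M.
Δrequired reserves = 5% × +$892M = +$44.6M.
Δexcess reserves = Δreserves − Δrequired = +$1941M − (+$44.6M) = +$1896.4 million.

+$1896.4 million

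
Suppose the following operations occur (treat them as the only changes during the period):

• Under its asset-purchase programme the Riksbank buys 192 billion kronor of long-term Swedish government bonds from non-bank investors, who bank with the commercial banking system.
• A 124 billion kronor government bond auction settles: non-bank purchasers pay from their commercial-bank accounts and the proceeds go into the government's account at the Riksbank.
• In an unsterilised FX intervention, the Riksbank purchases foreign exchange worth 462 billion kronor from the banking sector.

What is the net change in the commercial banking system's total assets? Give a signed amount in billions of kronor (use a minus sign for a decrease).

Asset purchase (from non-banks) 192 billion kronor: bank balance sheets expand → +192B.
Government account inflow 124 billion kronor: bank balance sheets shrink → −124B.
FX purchase 462 billion kronor: just an asset swap on bank balance sheets → 0.
Net: 192 − 124 + 0 = +68 billion.

+68 billion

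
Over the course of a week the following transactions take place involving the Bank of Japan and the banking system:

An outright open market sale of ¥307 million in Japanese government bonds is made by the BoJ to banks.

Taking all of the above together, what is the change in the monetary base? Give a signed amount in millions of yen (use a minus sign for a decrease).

-¥307 million

BoJ balance sheet:
  Assets:      Securities −¥307M
  Liabilities: Bank reserves −¥307M
Monetary base = currency + reserves: 0 + (−¥307M) = -¥307 million.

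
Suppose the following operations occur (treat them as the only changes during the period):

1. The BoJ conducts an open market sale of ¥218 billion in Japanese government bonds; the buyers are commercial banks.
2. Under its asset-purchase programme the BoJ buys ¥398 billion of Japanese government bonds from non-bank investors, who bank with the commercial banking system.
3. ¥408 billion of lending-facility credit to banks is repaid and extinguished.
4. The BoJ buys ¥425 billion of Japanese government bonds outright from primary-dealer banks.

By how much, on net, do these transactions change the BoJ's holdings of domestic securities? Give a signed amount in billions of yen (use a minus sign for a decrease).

+¥605 billion

BoJ balance sheet:
  Assets:      Securities +¥605B, Loans to banks −¥408B
  Liabilities: Bank reserves +¥197B
Commercial banking system:
  Assets:      Reserves at CB +¥197B, Securities −¥207B
  Liabilities: Checkable deposits +¥398B, Borrowings from CB −¥408B
So the change in the BoJ's holdings of domestic securities is +¥605 billion.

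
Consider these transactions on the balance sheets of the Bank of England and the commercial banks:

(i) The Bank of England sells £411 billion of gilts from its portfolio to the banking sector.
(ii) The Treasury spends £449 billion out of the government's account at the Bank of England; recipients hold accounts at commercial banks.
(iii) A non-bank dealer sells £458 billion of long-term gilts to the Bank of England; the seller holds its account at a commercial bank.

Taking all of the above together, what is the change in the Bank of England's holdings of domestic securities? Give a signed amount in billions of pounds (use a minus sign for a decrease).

+£47 billion

OMO sale (to banks) £411 billion: securities removed from the Bank of England's portfolio → −£411B.
Government spending £449 billion: the Bank of England's securities portfolio is untouched → 0.
Asset purchase (from non-banks) £458 billion: securities added to the Bank of England's portfolio → +£458B.
Net: −411 + 0 + 458 = +£47 billion.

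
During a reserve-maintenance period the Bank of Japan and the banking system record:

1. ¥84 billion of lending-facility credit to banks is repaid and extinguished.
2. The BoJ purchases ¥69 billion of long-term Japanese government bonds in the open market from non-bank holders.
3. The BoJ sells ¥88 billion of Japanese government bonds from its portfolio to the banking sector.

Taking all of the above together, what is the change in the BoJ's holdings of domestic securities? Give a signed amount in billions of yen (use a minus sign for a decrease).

Discount-window repayment ¥84 billion: the BoJ's securities portfolio is untouched → 0.
Asset purchase (from non-banks) ¥69 billion: securities added to the BoJ's portfolio → +¥69B.
OMO sale (to banks) ¥88 billion: securities removed from the BoJ's portfolio → −¥88B.
Net: 0 + 69 − 88 = -¥19 billion.

-¥19 billion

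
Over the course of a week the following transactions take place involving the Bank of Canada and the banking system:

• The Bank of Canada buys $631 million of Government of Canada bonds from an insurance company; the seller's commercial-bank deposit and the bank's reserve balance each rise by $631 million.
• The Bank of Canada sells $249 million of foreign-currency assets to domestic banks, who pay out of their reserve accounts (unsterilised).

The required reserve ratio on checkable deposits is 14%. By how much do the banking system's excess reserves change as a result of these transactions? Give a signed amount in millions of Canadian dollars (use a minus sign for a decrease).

Asset purchase (from non-banks) $631 million: reserves +$631M, deposits +$631M.
FX sale $249 million: reserves −$249M, deposits 0.
Totals: Δreserves = +$382M, Δdeposits = +$631M.
Δrequired reserves = 14% × +$631M = +$88.34M.
Δexcess reserves = Δreserves − Δrequired = +$382M − (+$88.34M) = +$293.66 million.

+$293.66 million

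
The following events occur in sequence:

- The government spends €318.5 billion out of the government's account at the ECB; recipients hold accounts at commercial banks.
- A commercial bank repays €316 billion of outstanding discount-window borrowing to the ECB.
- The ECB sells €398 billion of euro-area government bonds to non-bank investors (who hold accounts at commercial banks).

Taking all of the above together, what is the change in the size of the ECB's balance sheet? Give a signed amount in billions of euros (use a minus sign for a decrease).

-€714 billion

Government spending €318.5 billion: only the composition of liabilities changes → 0.
Discount-window repayment €316 billion: an ECB asset is shed → −€316B.
Asset sale (to non-banks) €398 billion: an ECB asset is shed → −€398B.
Net: 0 − 316 − 398 = -€714 billion.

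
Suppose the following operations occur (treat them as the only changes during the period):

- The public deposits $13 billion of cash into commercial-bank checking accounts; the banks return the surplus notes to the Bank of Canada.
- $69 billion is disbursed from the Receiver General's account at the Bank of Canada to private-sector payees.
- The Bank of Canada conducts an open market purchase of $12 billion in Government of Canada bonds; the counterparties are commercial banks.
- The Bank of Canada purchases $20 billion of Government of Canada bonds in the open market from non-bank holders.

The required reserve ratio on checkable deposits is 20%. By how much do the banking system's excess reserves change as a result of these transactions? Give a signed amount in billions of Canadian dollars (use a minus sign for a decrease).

+$93.6 billion

Currency deposit $13 billion: reserves +$13B, deposits +$13B.
Government spending $69 billion: reserves +$69B, deposits +$69B.
OMO purchase (from banks) $12 billion: reserves +$12B, deposits 0.
Asset purchase (from non-banks) $20 billion: reserves +$20B, deposits +$20B.
Totals: Δreserves = +$114B, Δdeposits = +$102B.
Δrequired reserves = 20% × +$102B = +$20.4B.
Δexcess reserves = Δreserves − Δrequired = +$114B − (+$20.4B) = +$93.6 billion.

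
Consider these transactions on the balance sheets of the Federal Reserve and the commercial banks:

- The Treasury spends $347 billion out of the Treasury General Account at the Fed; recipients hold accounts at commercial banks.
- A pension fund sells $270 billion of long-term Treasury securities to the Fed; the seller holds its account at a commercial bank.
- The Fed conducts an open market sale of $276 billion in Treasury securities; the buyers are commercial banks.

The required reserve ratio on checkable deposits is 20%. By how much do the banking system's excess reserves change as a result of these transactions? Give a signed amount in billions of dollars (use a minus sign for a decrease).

+$217.6 billion

Government spending $347 billion: reserves +$347B, deposits +$347B.
Asset purchase (from non-banks) $270 billion: reserves +$270B, deposits +$270B.
OMO sale (to banks) $276 billion: reserves −$276B, deposits 0.
Totals: Δreserves = +$341B, Δdeposits = +$617B.
Δrequired reserves = 20% × +$617B = +$123.4B.
Δexcess reserves = Δreserves − Δrequired = +$341B − (+$123.4B) = +$217.6 billion.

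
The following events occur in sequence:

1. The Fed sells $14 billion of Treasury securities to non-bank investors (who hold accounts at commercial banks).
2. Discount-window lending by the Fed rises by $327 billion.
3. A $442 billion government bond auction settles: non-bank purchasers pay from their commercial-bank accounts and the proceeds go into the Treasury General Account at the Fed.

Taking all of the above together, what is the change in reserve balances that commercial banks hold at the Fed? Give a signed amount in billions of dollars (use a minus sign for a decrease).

-$129 billion

Asset sale (to non-banks) $14 billion: the non-bank buyers' banks settle from reserves → −$14B.
Discount-window loan $327 billion: the loan is credited to the bank's reserve account → +$327B.
Government account inflow $442 billion: funds move from bank reserves into the government account → −$442B.
Net: −14 + 327 − 442 = -$129 billion.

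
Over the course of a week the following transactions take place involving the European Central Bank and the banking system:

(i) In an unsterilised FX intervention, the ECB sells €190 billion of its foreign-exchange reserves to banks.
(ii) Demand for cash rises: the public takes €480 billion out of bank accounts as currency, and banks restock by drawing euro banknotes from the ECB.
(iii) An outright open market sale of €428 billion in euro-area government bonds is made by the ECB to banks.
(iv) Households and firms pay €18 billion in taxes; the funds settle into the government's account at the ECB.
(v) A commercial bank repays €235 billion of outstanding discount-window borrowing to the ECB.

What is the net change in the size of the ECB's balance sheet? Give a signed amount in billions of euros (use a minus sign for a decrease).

-€853 billion

FX sale €190 billion: an ECB asset is shed → −€190B.
Currency withdrawal €480 billion: only the composition of liabilities changes → 0.
OMO sale (to banks) €428 billion: an ECB asset is shed → −€428B.
Government account inflow €18 billion: only the composition of liabilities changes → 0.
Discount-window repayment €235 billion: an ECB asset is shed → −€235B.
Net: −190 + 0 − 428 + 0 − 235 = -€853 billion.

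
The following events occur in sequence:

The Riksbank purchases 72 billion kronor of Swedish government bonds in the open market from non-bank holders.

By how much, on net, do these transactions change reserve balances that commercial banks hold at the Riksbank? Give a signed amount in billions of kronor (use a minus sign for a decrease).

+72 billion

Riksbank balance sheet:
  Assets:      Securities +72B
  Liabilities: Bank reserves +72B
Commercial banking system:
  Assets:      Reserves at CB +72B
  Liabilities: Checkable deposits +72B
So the change in reserve balances that commercial banks hold at the Riksbank is +72 billion.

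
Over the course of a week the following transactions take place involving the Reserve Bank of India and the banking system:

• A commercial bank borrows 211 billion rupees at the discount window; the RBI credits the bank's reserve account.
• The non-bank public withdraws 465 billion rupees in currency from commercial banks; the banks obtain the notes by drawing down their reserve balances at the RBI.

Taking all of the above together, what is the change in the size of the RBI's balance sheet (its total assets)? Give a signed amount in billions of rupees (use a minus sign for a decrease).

RBI balance sheet:
  Assets:      Loans to banks +211B
  Liabilities: Bank reserves −254B, Currency in circulation +465B
Change in total RBI assets = +211 billion.

+211 billion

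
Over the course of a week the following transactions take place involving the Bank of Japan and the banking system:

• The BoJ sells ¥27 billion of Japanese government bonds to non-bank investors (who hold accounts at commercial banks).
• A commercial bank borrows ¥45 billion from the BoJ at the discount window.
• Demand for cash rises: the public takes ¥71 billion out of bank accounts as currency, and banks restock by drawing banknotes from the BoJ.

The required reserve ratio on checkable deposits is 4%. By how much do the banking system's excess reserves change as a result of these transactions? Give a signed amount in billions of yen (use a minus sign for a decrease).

-¥49.08 billion

Asset sale (to non-banks) ¥27 billion: reserves −¥27B, deposits −¥27B.
Discount-window loan ¥45 billion: reserves +¥45B, deposits 0.
Currency withdrawal ¥71 billion: reserves −¥71B, deposits −¥71B.
Totals: Δreserves = −¥53B, Δdeposits = −¥98B.
Δrequired reserves = 4% × −¥98B = −¥3.92B.
Δexcess reserves = Δreserves − Δrequired = −¥53B − (−¥3.92B) = -¥49.08 billion.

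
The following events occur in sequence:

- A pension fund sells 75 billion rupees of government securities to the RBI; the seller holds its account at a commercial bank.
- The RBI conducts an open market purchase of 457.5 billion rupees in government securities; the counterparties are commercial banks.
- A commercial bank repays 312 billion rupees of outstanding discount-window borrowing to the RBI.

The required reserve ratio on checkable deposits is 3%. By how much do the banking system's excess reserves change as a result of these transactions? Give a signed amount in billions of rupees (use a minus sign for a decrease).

Asset purchase (from non-banks) 75 billion rupees: reserves +75B, deposits +75B.
OMO purchase (from banks) 457.5 billion rupees: reserves +457.5B, deposits 0.
Discount-window repayment 312 billion rupees: reserves −312B, deposits 0.
Totals: Δreserves = +220.5B, Δdeposits = +75B.
Δrequired reserves = 3% × +75B = +2.25B.
Δexcess reserves = Δreserves − Δrequired = +220.5B − (+2.25B) = +218.25 billion.

+218.25 billion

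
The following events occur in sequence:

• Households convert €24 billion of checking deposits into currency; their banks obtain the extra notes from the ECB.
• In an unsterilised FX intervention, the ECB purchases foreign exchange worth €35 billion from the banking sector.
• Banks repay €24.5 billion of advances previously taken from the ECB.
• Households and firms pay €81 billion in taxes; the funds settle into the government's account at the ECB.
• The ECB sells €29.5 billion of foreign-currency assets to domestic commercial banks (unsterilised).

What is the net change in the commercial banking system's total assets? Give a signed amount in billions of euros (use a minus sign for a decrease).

Currency withdrawal €24 billion: bank balance sheets shrink → −€24B.
FX purchase €35 billion: just an asset swap on bank balance sheets → 0.
Discount-window repayment €24.5 billion: bank balance sheets shrink → −€24.5B.
Government account inflow €81 billion: bank balance sheets shrink → −€81B.
FX sale €29.5 billion: just an asset swap on bank balance sheets → 0.
Net: −24 + 0 − 24.5 − 81 + 0 = -€129.5 billion.

-€129.5 billion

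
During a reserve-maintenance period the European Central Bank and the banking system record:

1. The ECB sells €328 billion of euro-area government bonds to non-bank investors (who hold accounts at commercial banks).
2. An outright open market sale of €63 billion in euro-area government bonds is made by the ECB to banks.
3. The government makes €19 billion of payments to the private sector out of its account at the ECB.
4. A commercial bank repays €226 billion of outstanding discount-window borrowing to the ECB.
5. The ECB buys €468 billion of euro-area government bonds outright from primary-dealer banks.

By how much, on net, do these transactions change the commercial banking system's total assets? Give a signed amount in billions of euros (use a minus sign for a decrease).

ECB balance sheet:
  Assets:      Securities +€77B, Loans to banks −€226B
  Liabilities: Bank reserves −€130B, Government deposits −€19B
Commercial banking system:
  Assets:      Reserves at CB −€130B, Securities −€405B
  Liabilities: Checkable deposits −€309B, Borrowings from CB −€226B
Change in total bank assets = -€535 billion.

-€535 billion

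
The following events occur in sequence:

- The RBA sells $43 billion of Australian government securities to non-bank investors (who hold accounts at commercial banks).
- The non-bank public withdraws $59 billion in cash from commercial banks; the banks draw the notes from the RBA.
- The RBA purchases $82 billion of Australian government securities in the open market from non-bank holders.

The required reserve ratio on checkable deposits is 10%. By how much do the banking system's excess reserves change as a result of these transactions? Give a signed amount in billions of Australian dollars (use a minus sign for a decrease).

Asset sale (to non-banks) $43 billion: reserves −$43B, deposits −$43B.
Currency withdrawal $59 billion: reserves −$59B, deposits −$59B.
Asset purchase (from non-banks) $82 billion: reserves +$82B, deposits +$82B.
Totals: Δreserves = −$20B, Δdeposits = −$20B.
Δrequired reserves = 10% × −$20B = −$2B.
Δexcess reserves = Δreserves − Δrequired = −$20B − (−$2B) = -$18 billion.

-$18 billion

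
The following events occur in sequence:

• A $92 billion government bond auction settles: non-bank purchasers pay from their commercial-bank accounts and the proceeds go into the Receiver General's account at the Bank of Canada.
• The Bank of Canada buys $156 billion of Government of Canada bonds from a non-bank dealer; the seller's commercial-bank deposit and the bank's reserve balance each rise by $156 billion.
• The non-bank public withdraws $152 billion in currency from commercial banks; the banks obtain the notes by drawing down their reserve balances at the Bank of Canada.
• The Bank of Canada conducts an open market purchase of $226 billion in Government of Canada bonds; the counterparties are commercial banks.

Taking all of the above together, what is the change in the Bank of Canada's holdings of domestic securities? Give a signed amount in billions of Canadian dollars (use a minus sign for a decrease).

Government account inflow $92 billion: the Bank of Canada's securities portfolio is untouched → 0.
Asset purchase (from non-banks) $156 billion: securities added to the Bank of Canada's portfolio → +$156B.
Currency withdrawal $152 billion: the Bank of Canada's securities portfolio is untouched → 0.
OMO purchase (from banks) $226 billion: securities added to the Bank of Canada's portfolio → +$226B.
Net: 0 + 156 + 0 + 226 = +$382 billion.

+$382 billion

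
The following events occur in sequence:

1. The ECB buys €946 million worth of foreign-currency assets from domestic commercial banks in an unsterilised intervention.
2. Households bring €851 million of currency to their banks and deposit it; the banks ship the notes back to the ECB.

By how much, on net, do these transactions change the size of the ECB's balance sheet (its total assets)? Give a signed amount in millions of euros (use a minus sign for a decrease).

+€946 million

FX purchase €946 million: an ECB asset is acquired → +€946M.
Currency deposit €851 million: only the composition of liabilities changes → 0.
Net: 946 + 0 = +€946 million.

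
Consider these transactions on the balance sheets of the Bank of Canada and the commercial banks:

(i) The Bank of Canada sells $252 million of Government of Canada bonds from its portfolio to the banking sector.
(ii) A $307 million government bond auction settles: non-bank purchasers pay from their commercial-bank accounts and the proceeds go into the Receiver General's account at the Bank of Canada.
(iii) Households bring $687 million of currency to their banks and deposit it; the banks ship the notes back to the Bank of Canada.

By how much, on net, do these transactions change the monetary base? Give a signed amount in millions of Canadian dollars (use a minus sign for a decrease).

-$559 million

OMO sale (to banks) $252 million: Bank of Canada balance sheet contracts → −$252M.
Government account inflow $307 million: reserves shift to a non-base liability → −$307M.
Currency deposit $687 million: just a shift between currency and reserves — both are base money → 0.
Net: −252 − 307 + 0 = -$559 million.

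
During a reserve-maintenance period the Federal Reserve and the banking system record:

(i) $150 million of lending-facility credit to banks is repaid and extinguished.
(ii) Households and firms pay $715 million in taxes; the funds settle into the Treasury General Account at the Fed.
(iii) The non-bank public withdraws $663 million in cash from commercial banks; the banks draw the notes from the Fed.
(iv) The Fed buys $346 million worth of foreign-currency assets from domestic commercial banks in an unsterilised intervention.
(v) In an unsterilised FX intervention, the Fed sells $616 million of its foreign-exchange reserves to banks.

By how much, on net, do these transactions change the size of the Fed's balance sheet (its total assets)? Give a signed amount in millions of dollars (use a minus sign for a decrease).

-$420 million

Discount-window repayment $150 million: a Fed asset is shed → −$150M.
Government account inflow $715 million: only the composition of liabilities changes → 0.
Currency withdrawal $663 million: only the composition of liabilities changes → 0.
FX purchase $346 million: a Fed asset is acquired → +$346M.
FX sale $616 million: a Fed asset is shed → −$616M.
Net: −150 + 0 + 0 + 346 − 616 = -$420 million.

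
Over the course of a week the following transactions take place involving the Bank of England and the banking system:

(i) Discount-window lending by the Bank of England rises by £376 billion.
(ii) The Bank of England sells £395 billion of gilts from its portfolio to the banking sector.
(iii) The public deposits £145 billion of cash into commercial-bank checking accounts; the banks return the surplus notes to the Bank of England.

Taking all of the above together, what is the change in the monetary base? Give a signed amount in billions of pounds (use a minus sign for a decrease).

Bank of England balance sheet:
  Assets:      Securities −£395B, Loans to banks +£376B
  Liabilities: Bank reserves +£126B, Currency in circulation −£145B
Commercial banking system:
  Assets:      Reserves at CB +£126B, Securities +£395B
  Liabilities: Checkable deposits +£145B, Borrowings from CB +£376B
Monetary base = currency + reserves: −£145B + (+£126B) = -£19 billion.

-£19 billion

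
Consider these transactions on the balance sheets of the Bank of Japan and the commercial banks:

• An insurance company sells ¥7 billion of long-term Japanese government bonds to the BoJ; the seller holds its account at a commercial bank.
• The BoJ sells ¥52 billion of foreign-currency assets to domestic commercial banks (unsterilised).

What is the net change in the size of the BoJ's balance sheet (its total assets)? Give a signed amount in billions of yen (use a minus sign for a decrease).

-¥45 billion

BoJ balance sheet:
  Assets:      Securities +¥7B, Foreign assets −¥52B
  Liabilities: Bank reserves −¥45B
Change in total BoJ assets = -¥45 billion.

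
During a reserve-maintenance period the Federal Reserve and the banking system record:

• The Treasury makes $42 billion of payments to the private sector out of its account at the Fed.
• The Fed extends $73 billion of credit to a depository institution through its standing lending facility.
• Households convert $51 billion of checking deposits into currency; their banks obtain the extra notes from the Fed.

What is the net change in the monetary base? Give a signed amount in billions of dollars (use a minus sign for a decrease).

+$115 billion

Government spending $42 billion: a non-base liability converts back to reserves → +$42B.
Discount-window loan $73 billion: Fed balance sheet expands → +$73B.
Currency withdrawal $51 billion: just a shift between currency and reserves — both are base money → 0.
Net: 42 + 73 + 0 = +$115 billion.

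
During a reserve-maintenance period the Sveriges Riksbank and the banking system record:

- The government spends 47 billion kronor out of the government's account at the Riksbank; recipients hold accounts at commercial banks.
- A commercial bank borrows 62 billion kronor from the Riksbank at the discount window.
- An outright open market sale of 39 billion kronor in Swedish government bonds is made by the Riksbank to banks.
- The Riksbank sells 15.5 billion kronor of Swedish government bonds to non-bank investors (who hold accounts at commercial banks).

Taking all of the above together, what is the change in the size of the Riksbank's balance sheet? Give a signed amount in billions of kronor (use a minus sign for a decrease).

+7.5 billion

Riksbank balance sheet:
  Assets:      Securities −54.5B, Loans to banks +62B
  Liabilities: Bank reserves +54.5B, Government deposits −47B
Change in total Riksbank assets = +7.5 billion.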